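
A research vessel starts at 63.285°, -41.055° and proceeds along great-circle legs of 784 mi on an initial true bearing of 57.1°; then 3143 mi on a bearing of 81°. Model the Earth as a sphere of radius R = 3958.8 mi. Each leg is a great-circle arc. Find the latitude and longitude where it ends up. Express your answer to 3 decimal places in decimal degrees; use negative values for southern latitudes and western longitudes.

Apply the spherical direct solution leg by leg, carrying full precision between legs.
Leg 1: from (63.285°, -41.055°), δ = 784/3958.8 = 0.198040 rad, θ = 57.1° → φ = 67.494°, λ = -15.489°.
Leg 2: from (67.494°, -15.489°), δ = 3143/3958.8 = 0.793927 rad, θ = 81° → φ = 43.658°, λ = 61.304°.

latitude 43.658°, longitude 61.304°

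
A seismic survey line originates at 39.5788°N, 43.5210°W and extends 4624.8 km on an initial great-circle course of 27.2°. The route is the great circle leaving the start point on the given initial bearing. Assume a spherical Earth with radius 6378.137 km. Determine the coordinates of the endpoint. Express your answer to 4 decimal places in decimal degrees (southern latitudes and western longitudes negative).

latitude 68.6695°, longitude 12.9303°

Central angle δ = d/R = 0.725102 rad.
With φ₁ = 39.5788° = 0.690780 rad and θ = 27.2° = 0.474730 rad:
sin φ₂ = sin φ₁ cos δ + cos φ₁ sin δ cos θ = (0.637139)(0.748432) + (0.770749)(0.663212)(0.889416) = 0.931498
φ₂ = asin(0.931498) = 1.198509 rad = 68.6695°.
For the longitude increment, Δλ = atan2( sin θ sin δ cos φ₁, cos δ − sin φ₁ sin φ₂ ) = atan2(0.233655, 0.154938) = 56.4513°.
λ₂ = -43.5210° + 56.4513° = 12.9303°.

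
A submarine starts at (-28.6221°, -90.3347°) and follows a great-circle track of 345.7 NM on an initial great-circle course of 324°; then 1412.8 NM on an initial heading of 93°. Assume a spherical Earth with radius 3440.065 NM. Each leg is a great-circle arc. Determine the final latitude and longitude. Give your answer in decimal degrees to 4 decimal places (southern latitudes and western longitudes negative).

latitude -23.0019°, longitude -68.3667°

Apply the spherical direct solution leg by leg, carrying full precision between legs.
Leg 1: from (-28.6221°, -90.3347°), δ = 345.7/3440.065 = 0.100492 rad, θ = 324° → φ = -23.9142°, λ = -94.0332°.
Leg 2: from (-23.9142°, -94.0332°), δ = 1412.8/3440.065 = 0.410690 rad, θ = 93° → φ = -23.0019°, λ = -68.3667°.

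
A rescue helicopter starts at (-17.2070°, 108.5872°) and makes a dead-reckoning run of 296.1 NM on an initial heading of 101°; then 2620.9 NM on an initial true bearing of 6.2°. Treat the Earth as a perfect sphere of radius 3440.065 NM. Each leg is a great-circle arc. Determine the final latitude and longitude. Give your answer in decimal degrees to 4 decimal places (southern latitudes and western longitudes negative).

Apply the spherical direct solution leg by leg, carrying full precision between legs.
Leg 1: from (-17.2070°, 108.5872°), δ = 296.1/3440.065 = 0.086074 rad, θ = 101° → φ = -18.0833°, λ = 113.6802°.
Leg 2: from (-18.0833°, 113.6802°), δ = 2620.9/3440.065 = 0.761875 rad, θ = 6.2° → φ = 25.3254°, λ = 118.4111°.

latitude 25.3254°, longitude 118.4111°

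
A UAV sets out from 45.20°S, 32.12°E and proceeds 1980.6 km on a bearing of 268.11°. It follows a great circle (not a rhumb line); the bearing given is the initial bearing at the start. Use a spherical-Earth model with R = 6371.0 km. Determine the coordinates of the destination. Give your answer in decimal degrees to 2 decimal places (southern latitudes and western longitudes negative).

The arc subtends δ = 1980.6/6371 = 0.310877 rad at the centre.
Start latitude φ₁ = -0.788889 rad; initial bearing θ = 4.679402 rad.
Applying the spherical law of cosines for sides, sin φ₂ = sin φ₁ cos δ + cos φ₁ sin δ cos θ = -0.682667, so φ₂ = -43.05°.
For the longitude increment, Δλ = atan2( sin θ sin δ cos φ₁, cos δ − sin φ₁ sin φ₂ ) = atan2(-0.215426, 0.467665) = -24.73°.
λ₂ = λ₁ + Δλ = 7.39°.

latitude -43.05°, longitude 7.39°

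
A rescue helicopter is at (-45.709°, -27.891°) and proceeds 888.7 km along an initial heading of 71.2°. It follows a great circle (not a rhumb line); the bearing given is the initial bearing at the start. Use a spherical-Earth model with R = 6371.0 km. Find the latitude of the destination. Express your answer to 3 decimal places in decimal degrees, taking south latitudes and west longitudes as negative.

δ = 888.7/6371 = 0.139491 rad (7.9923°).
With φ₁ = -45.709° = -0.797773 rad and θ = 71.2° = 1.242674 rad:
Destination latitude: φ₂ = arcsin( sin φ₁ cos δ + cos φ₁ sin δ cos θ ) = arcsin(-0.677560) = -42.653°.
For the longitude increment, Δλ = atan2( sin θ sin δ cos φ₁, cos δ − sin φ₁ sin φ₂ ) = atan2(0.091912, 0.505287) = 10.309°.
λ₂ = λ₁ + Δλ = -17.582°.

latitude -42.653°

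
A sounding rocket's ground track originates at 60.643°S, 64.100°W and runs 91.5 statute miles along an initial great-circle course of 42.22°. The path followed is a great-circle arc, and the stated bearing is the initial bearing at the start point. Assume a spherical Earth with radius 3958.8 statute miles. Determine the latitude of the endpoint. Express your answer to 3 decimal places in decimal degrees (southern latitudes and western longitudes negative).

latitude -59.650°

The arc subtends δ = 91.5/3958.8 = 0.023113 rad at the centre.
Converting: φ₁ = -1.058420 rad, θ = 0.736878 rad.
Destination latitude: φ₂ = arcsin( sin φ₁ cos δ + cos φ₁ sin δ cos θ ) = arcsin(-0.862958) = -59.650°.
Δλ = atan2( sin θ sin δ cos φ₁ , cos δ − sin φ₁ sin φ₂ ) = atan2(0.007614, 0.247594) = 0.030741 rad = 1.761°.
λ₂ = λ₁ + Δλ = -62.339°.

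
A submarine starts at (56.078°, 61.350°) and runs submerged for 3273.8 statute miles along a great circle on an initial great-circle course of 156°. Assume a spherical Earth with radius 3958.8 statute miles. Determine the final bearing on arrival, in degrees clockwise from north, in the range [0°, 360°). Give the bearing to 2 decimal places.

final bearing 166.64°

Central angle δ = d/R = 0.826968 rad.
Start latitude φ₁ = 0.978746 rad; initial bearing θ = 2.722714 rad.
sin φ₂ = sin φ₁ cos δ + cos φ₁ sin δ cos θ = (0.829798)(0.677110) + (0.558064)(0.735882)(-0.913545) = 0.186700
φ₂ = asin(0.186700) = 0.187802 rad = 10.760°.
Then Δλ = atan2(0.167034, 0.522187) = 0.309589 rad, from sin θ sin δ cos φ₁ over cos δ − sin φ₁ sin φ₂.
λ₂ = 61.350° + 17.738° = 79.088°.
The forward bearing on arrival equals the back-azimuth from the destination plus 180°.
Back-azimuth from P₂ (10.76°, 79.09°) to P₁ (56.08°, 61.35°), with Δλ' = λ₁ − λ₂ = -17.74°: atan2( sin Δλ' cos φ₁ , cos φ₂ sin φ₁ − sin φ₂ cos φ₁ cos Δλ' ) = 346.64°.
Final bearing = (346.64° + 180°) mod 360° = 166.64°.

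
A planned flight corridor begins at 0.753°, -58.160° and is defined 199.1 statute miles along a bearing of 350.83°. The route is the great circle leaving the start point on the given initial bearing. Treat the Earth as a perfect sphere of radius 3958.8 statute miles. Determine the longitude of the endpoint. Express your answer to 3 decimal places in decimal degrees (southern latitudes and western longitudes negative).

longitude -58.620°

δ = 199.1/3958.8 = 0.050293 rad (2.8816°).
Start latitude φ₁ = 0.013142 rad; initial bearing θ = 6.123139 rad.
sin φ₂ = sin φ₁ cos δ + cos φ₁ sin δ cos θ = (0.013142)(0.998736) + (0.999914)(0.050272)(0.987220) = 0.062750
φ₂ = asin(0.062750) = 0.062792 rad = 3.598°.
Δλ = atan2( sin θ sin δ cos φ₁ , cos δ − sin φ₁ sin φ₂ ) = atan2(-0.008011, 0.997911) = -0.008027 rad = -0.460°.
λ₂ = -58.160° + -0.460° = -58.620°.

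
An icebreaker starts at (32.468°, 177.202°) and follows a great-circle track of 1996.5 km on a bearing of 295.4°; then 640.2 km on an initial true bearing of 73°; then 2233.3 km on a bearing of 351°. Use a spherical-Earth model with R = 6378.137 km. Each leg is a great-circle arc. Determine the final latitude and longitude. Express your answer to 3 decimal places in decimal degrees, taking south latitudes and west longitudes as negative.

latitude 59.633°, longitude 157.475°

Apply the spherical direct solution leg by leg, carrying full precision between legs.
Leg 1: from (32.468°, 177.202°), δ = 1996.5/6378.137 = 0.313022 rad, θ = 295.4° → φ = 38.476°, λ = 156.389°.
Leg 2: from (38.476°, 156.389°), δ = 640.2/6378.137 = 0.100374 rad, θ = 73° → φ = 39.940°, λ = 163.569°.
Leg 3: from (39.940°, 163.569°), δ = 2233.3/6378.137 = 0.350149 rad, θ = 351° → φ = 59.633°, λ = 157.475°.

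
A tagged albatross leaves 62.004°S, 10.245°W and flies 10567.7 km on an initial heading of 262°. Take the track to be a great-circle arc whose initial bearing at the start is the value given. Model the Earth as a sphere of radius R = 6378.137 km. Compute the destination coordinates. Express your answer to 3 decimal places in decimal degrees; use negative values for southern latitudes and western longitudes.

Angular distance δ = d/R = 10567.7 / 6378.137 = 1.656863 rad.
With φ₁ = -62.004° = -1.082174 rad and θ = 262° = 4.572763 rad:
Destination latitude: φ₂ = arcsin( sin φ₁ cos δ + cos φ₁ sin δ cos θ ) = arcsin(0.010814) = 0.620°.
For the longitude increment, Δλ = atan2( sin θ sin δ cos φ₁, cos δ − sin φ₁ sin φ₂ ) = atan2(-0.463121, -0.076412) = -99.369°.
Hence λ₂ = -10.245° + -99.369° = -109.614°.

latitude 0.620°, longitude -109.614°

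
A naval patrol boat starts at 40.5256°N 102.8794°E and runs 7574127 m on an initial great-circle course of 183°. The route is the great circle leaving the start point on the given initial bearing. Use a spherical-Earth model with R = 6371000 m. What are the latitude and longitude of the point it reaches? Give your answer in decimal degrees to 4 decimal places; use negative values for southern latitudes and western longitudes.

latitude -27.5277°, longitude 99.7400°

The arc subtends δ = 7574127/6371000 = 1.188844 rad at the centre.
Converting: φ₁ = 0.707305 rad, θ = 3.193953 rad.
Destination latitude: φ₂ = arcsin( sin φ₁ cos δ + cos φ₁ sin δ cos θ ) = arcsin(-0.462177) = -27.5277°.
For the longitude increment, Δλ = atan2( sin θ sin δ cos φ₁, cos δ − sin φ₁ sin φ₂ ) = atan2(-0.036915, 0.673050) = -3.1394°.
λ₂ = 102.8794° + -3.1394° = 99.7400°.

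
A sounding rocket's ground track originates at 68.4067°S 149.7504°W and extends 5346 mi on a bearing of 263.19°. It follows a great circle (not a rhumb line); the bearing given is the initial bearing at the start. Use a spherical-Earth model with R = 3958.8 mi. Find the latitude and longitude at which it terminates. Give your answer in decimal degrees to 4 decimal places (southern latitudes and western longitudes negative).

latitude -14.2320°, longitude 118.6453°

Central angle δ = d/R = 1.350409 rad.
Converting: φ₁ = -1.193922 rad, θ = 4.593532 rad.
Destination latitude: φ₂ = arcsin( sin φ₁ cos δ + cos φ₁ sin δ cos θ ) = arcsin(-0.245848) = -14.2320°.
Then Δλ = atan2(-0.356581, -0.009987) = -1.598797 rad, from sin θ sin δ cos φ₁ over cos δ − sin φ₁ sin φ₂.
λ₂ = -149.7504° + -91.6043° = -241.3547°, normalized to (−180°, 180°] → 118.6453°.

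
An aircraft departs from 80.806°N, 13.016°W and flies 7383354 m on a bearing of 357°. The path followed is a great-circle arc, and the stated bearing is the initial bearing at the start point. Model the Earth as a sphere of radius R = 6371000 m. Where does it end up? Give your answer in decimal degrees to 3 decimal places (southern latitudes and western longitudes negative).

latitude 32.780°, longitude 170.254°

The arc subtends δ = 7383354/6371000 = 1.158900 rad at the centre.
Converting: φ₁ = 1.410331 rad, θ = 6.230825 rad.
Applying the spherical law of cosines for sides, sin φ₂ = sin φ₁ cos δ + cos φ₁ sin δ cos θ = 0.541418, so φ₂ = 32.780°.
Δλ = atan2( sin θ sin δ cos φ₁ , cos δ − sin φ₁ sin φ₂ ) = atan2(-0.007663, -0.134115) = -3.084519 rad = -176.730°.
λ₂ = -13.016° + -176.730° = -189.746°, normalized to (−180°, 180°] → 170.254°.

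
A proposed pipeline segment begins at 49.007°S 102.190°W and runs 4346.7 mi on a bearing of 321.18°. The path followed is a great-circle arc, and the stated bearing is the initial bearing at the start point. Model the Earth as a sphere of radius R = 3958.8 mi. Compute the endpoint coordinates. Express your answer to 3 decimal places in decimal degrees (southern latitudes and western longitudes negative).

Angular distance δ = d/R = 4346.7 / 3958.8 = 1.097984 rad.
With φ₁ = -49.007° = -0.855334 rad and θ = 321.18° = 5.605648 rad:
sin φ₂ = sin φ₁ cos δ + cos φ₁ sin δ cos θ = (-0.754790)(0.455392) + (0.655967)(0.890291)(0.779119) = 0.111282
φ₂ = asin(0.111282) = 0.111513 rad = 6.389°.
For the longitude increment, Δλ = atan2( sin θ sin δ cos φ₁, cos δ − sin φ₁ sin φ₂ ) = atan2(-0.366096, 0.539386) = -34.166°.
Hence λ₂ = -102.190° + -34.166° = -136.356°.

latitude 6.389°, longitude -136.356°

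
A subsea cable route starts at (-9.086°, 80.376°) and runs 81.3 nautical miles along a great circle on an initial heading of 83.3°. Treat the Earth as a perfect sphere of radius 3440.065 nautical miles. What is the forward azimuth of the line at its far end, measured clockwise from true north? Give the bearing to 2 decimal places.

final bearing 83.09°

δ = 81.3/3440.065 = 0.023633 rad (1.3541°).
Start latitude φ₁ = -0.158581 rad; initial bearing θ = 1.453859 rad.
Destination latitude: φ₂ = arcsin( sin φ₁ cos δ + cos φ₁ sin δ cos θ ) = arcsin(-0.155150) = -8.926°.
Δλ = atan2( sin θ sin δ cos φ₁ , cos δ − sin φ₁ sin φ₂ ) = atan2(0.023175, 0.975220) = 0.023760 rad = 1.361°.
λ₂ = λ₁ + Δλ = 81.737°.
The forward bearing on arrival equals the back-azimuth from the destination plus 180°.
Back-azimuth from P₂ (-8.93°, 81.74°) to P₁ (-9.09°, 80.38°), with Δλ' = λ₁ − λ₂ = -1.36°: atan2( sin Δλ' cos φ₁ , cos φ₂ sin φ₁ − sin φ₂ cos φ₁ cos Δλ' ) = 263.09°.
Final bearing = (263.09° + 180°) mod 360° = 83.09°.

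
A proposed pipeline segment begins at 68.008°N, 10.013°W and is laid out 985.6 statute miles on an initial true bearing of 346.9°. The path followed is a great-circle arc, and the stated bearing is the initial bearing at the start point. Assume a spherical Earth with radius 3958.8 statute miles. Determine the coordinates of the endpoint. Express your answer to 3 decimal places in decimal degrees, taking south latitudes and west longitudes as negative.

The arc subtends δ = 985.6/3958.8 = 0.248964 rad at the centre.
With φ₁ = 68.008° = 1.186964 rad and θ = 346.9° = 6.054547 rad:
Destination latitude: φ₂ = arcsin( sin φ₁ cos δ + cos φ₁ sin δ cos θ ) = arcsin(0.988518) = 81.309°.
Δλ = atan2( sin θ sin δ cos φ₁ , cos δ − sin φ₁ sin φ₂ ) = atan2(-0.020913, 0.052579) = -0.378569 rad = -21.690°.
λ₂ = λ₁ + Δλ = -31.703°.

latitude 81.309°, longitude -31.703°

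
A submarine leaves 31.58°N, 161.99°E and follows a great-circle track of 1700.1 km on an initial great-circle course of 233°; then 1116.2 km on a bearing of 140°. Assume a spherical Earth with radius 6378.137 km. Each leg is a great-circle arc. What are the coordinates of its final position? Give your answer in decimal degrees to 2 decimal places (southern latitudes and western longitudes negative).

latitude 13.92°, longitude 155.52°

Apply the spherical direct solution leg by leg, carrying full precision between legs.
Leg 1: from (31.58°, 161.99°), δ = 1700.1/6378.137 = 0.266551 rad, θ = 233° → φ = 21.72°, λ = 148.90°.
Leg 2: from (21.72°, 148.90°), δ = 1116.2/6378.137 = 0.175004 rad, θ = 140° → φ = 13.92°, λ = 155.52°.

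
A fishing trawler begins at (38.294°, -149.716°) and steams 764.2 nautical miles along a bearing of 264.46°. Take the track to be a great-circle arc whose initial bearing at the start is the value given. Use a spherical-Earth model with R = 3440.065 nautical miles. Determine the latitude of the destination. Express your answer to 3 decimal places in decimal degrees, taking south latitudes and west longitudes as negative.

latitude 35.999°

The arc subtends δ = 764.2/3440.065 = 0.222147 rad at the centre.
With φ₁ = 38.294° = 0.668356 rad and θ = 264.46° = 4.615698 rad:
sin φ₂ = sin φ₁ cos δ + cos φ₁ sin δ cos θ = (0.619697)(0.975427) + (0.784841)(0.220324)(-0.096541) = 0.587775
φ₂ = asin(0.587775) = 0.628306 rad = 35.999°.
Δλ = atan2( sin θ sin δ cos φ₁ , cos δ − sin φ₁ sin φ₂ ) = atan2(-0.172112, 0.611184) = -0.274495 rad = -15.727°.
λ₂ = -149.716° + -15.727° = -165.443°.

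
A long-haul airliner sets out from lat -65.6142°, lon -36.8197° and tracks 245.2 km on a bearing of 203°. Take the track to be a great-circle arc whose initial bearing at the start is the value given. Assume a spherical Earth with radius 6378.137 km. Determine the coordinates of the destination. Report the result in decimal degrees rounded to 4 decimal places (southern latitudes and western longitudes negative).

δ = 245.2/6378.137 = 0.038444 rad (2.2027°).
With φ₁ = -65.6142° = -1.145184 rad and θ = 203° = 3.543018 rad:
Applying the spherical law of cosines for sides, sin φ₂ = sin φ₁ cos δ + cos φ₁ sin δ cos θ = -0.924720, so φ₂ = -67.6262°.
Δλ = atan2( sin θ sin δ cos φ₁ , cos δ − sin φ₁ sin φ₂ ) = atan2(-0.006200, 0.157039) = -0.039463 rad = -2.2611°.
λ₂ = λ₁ + Δλ = -39.0808°.

latitude -67.6262°, longitude -39.0808°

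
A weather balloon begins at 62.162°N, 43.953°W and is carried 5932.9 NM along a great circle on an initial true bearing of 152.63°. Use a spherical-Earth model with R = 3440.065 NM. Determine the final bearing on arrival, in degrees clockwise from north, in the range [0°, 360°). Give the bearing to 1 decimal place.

Angular distance δ = d/R = 5932.9 / 3440.065 = 1.724648 rad.
Converting: φ₁ = 1.084932 rad, θ = 2.663896 rad.
Applying the spherical law of cosines for sides, sin φ₂ = sin φ₁ cos δ + cos φ₁ sin δ cos θ = -0.545310, so φ₂ = -33.046°.
Δλ = atan2( sin θ sin δ cos φ₁ , cos δ − sin φ₁ sin φ₂ ) = atan2(0.212148, 0.328957) = 0.572789 rad = 32.818°.
Hence λ₂ = -43.953° + 32.818° = -11.135°.
The forward bearing on arrival equals the back-azimuth from the destination plus 180°.
Back-azimuth from P₂ (-33.0°, -11.1°) to P₁ (62.2°, -44.0°), with Δλ' = λ₁ − λ₂ = -32.8°: atan2( sin Δλ' cos φ₁ , cos φ₂ sin φ₁ − sin φ₂ cos φ₁ cos Δλ' ) = 345.2°.
Final bearing = (345.2° + 180°) mod 360° = 165.2°.

final bearing 165.2°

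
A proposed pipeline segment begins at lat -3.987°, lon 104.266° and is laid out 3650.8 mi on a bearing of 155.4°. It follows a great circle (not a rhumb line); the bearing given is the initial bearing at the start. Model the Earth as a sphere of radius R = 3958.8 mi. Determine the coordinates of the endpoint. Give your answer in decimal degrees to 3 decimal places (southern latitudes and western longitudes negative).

δ = 3650.8/3958.8 = 0.922199 rad (52.8381°).
With φ₁ = -3.987° = -0.069586 rad and θ = 155.4° = 2.712242 rad:
sin φ₂ = sin φ₁ cos δ + cos φ₁ sin δ cos θ = (-0.069530)(0.604069) + (0.997580)(0.796932)(-0.909236) = -0.764846
φ₂ = asin(-0.764846) = -0.870803 rad = -49.893°.
Δλ = atan2( sin θ sin δ cos φ₁ , cos δ − sin φ₁ sin φ₂ ) = atan2(0.330944, 0.550890) = 0.540968 rad = 30.995°.
λ₂ = 104.266° + 30.995° = 135.261°.

latitude -49.893°, longitude 135.261°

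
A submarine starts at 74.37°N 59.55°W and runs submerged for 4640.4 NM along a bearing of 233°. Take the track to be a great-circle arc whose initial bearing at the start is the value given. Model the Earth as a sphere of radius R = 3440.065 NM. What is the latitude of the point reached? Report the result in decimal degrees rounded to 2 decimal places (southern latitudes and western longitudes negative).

latitude 3.08°

Central angle δ = d/R = 1.348928 rad.
With φ₁ = 74.37° = 1.298001 rad and θ = 233° = 4.066617 rad:
Applying the spherical law of cosines for sides, sin φ₂ = sin φ₁ cos δ + cos φ₁ sin δ cos θ = 0.053746, so φ₂ = 3.08°.
Δλ = atan2( sin θ sin δ cos φ₁ , cos δ − sin φ₁ sin φ₂ ) = atan2(-0.209897, 0.168294) = -0.894965 rad = -51.28°.
Hence λ₂ = -59.55° + -51.28° = -110.83°.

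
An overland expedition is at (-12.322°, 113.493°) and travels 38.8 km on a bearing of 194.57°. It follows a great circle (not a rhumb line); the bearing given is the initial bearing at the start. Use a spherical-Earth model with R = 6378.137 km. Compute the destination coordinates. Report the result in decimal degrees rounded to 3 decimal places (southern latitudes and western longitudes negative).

Central angle δ = d/R = 0.006083 rad.
Start latitude φ₁ = -0.215059 rad; initial bearing θ = 3.395887 rad.
Destination latitude: φ₂ = arcsin( sin φ₁ cos δ + cos φ₁ sin δ cos θ ) = arcsin(-0.219154) = -12.659°.
Δλ = atan2( sin θ sin δ cos φ₁ , cos δ − sin φ₁ sin φ₂ ) = atan2(-0.001495, 0.953213) = -0.001568 rad = -0.090°.
Hence λ₂ = 113.493° + -0.090° = 113.403°.

latitude -12.659°, longitude 113.403°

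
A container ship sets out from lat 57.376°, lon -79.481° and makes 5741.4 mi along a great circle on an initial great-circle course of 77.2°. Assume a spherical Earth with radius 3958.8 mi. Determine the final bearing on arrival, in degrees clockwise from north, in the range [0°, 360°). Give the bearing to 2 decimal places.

Angular distance δ = d/R = 5741.4 / 3958.8 = 1.450288 rad.
With φ₁ = 57.376° = 1.001400 rad and θ = 77.2° = 1.347394 rad:
Applying the spherical law of cosines for sides, sin φ₂ = sin φ₁ cos δ + cos φ₁ sin δ cos θ = 0.219826, so φ₂ = 12.699°.
Δλ = atan2( sin θ sin δ cos φ₁ , cos δ − sin φ₁ sin φ₂ ) = atan2(0.521913, -0.064926) = 1.694561 rad = 97.091°.
λ₂ = λ₁ + Δλ = 17.610°.
The forward bearing on arrival equals the back-azimuth from the destination plus 180°.
Back-azimuth from P₂ (12.70°, 17.61°) to P₁ (57.38°, -79.48°), with Δλ' = λ₁ − λ₂ = -97.09°: atan2( sin Δλ' cos φ₁ , cos φ₂ sin φ₁ − sin φ₂ cos φ₁ cos Δλ' ) = 327.39°.
Final bearing = (327.39° + 180°) mod 360° = 147.39°.

final bearing 147.39°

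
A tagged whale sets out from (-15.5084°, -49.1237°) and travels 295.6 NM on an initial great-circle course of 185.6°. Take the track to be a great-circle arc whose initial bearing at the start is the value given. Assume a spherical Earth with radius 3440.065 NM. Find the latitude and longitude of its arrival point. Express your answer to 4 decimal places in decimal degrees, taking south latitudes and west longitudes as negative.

Angular distance δ = d/R = 295.6 / 3440.065 = 0.085929 rad.
Start latitude φ₁ = -0.270673 rad; initial bearing θ = 3.239331 rad.
Applying the spherical law of cosines for sides, sin φ₂ = sin φ₁ cos δ + cos φ₁ sin δ cos θ = -0.348697, so φ₂ = -20.4076°.
For the longitude increment, Δλ = atan2( sin θ sin δ cos φ₁, cos δ − sin φ₁ sin φ₂ ) = atan2(-0.008070, 0.903076) = -0.5120°.
λ₂ = λ₁ + Δλ = -49.6357°.

latitude -20.4076°, longitude -49.6357°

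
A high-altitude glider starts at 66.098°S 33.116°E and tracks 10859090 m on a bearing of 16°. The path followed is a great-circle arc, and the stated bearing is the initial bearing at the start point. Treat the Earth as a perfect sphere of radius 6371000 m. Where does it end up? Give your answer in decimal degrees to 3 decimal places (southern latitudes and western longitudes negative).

latitude 30.520°, longitude 51.604°

Central angle δ = d/R = 1.704456 rad.
With φ₁ = -66.098° = -1.153628 rad and θ = 16° = 0.279253 rad:
sin φ₂ = sin φ₁ cos δ + cos φ₁ sin δ cos θ = (-0.914240)(-0.133262) + (0.405174)(0.991081)(0.961262) = 0.507838
φ₂ = asin(0.507838) = 0.532673 rad = 30.520°.
For the longitude increment, Δλ = atan2( sin θ sin δ cos φ₁, cos δ − sin φ₁ sin φ₂ ) = atan2(0.110685, 0.331023) = 18.488°.
Hence λ₂ = 33.116° + 18.488° = 51.604°.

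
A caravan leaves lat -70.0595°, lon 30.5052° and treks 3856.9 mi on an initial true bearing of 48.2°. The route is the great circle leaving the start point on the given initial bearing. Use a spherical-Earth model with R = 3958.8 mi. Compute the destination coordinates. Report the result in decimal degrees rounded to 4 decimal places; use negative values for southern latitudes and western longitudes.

The arc subtends δ = 3856.9/3958.8 = 0.974260 rad at the centre.
Converting: φ₁ = -1.222769 rad, θ = 0.841249 rad.
Applying the spherical law of cosines for sides, sin φ₂ = sin φ₁ cos δ + cos φ₁ sin δ cos θ = -0.340044, so φ₂ = -19.8796°.
Then Δλ = atan2(0.210329, 0.242123) = 0.715244 rad, from sin θ sin δ cos φ₁ over cos δ − sin φ₁ sin φ₂.
Hence λ₂ = 30.5052° + 40.9805° = 71.4857°.

latitude -19.8796°, longitude 71.4857°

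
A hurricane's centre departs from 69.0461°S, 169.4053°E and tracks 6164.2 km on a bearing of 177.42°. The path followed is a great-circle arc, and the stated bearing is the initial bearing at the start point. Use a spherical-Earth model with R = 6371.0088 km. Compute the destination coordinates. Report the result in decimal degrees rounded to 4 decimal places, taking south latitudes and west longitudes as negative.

latitude -55.4878°, longitude -14.3460°

Central angle δ = d/R = 0.967539 rad.
Start latitude φ₁ = -1.205082 rad; initial bearing θ = 3.096563 rad.
Destination latitude: φ₂ = arcsin( sin φ₁ cos δ + cos φ₁ sin δ cos θ ) = arcsin(-0.824006) = -55.4878°.
Δλ = atan2( sin θ sin δ cos φ₁ , cos δ − sin φ₁ sin φ₂ ) = atan2(0.013256, -0.202185) = 3.076120 rad = 176.2487°.
λ₂ = 169.4053° + 176.2487° = 345.6540°, normalized to (−180°, 180°] → -14.3460°.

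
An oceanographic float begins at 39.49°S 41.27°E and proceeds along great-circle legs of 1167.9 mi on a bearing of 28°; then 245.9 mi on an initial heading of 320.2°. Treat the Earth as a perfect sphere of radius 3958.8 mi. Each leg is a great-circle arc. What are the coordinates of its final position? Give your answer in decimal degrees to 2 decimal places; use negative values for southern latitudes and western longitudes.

latitude -21.47°, longitude 47.43°

Apply the spherical direct solution leg by leg, carrying full precision between legs.
Leg 1: from (-39.49°, 41.27°), δ = 1167.9/3958.8 = 0.295014 rad, θ = 28° → φ = -24.23°, λ = 49.88°.
Leg 2: from (-24.23°, 49.88°), δ = 245.9/3958.8 = 0.062115 rad, θ = 320.2° → φ = -21.47°, λ = 47.43°.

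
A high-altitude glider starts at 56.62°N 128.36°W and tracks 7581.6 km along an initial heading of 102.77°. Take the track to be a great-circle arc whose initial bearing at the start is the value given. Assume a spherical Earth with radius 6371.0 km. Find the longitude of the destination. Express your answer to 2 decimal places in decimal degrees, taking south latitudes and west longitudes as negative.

longitude -60.90°

Central angle δ = d/R = 1.190017 rad.
Start latitude φ₁ = 0.988205 rad; initial bearing θ = 1.793675 rad.
Applying the spherical law of cosines for sides, sin φ₂ = sin φ₁ cos δ + cos φ₁ sin δ cos θ = 0.197435, so φ₂ = 11.39°.
For the longitude increment, Δλ = atan2( sin θ sin δ cos φ₁, cos δ − sin φ₁ sin φ₂ ) = atan2(0.498148, 0.206778) = 67.46°.
Hence λ₂ = -128.36° + 67.46° = -60.90°.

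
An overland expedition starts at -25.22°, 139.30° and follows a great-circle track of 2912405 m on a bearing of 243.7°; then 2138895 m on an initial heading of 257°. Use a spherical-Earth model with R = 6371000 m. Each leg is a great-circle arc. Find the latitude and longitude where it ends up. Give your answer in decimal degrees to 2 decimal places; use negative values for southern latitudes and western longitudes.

latitude -36.12°, longitude 87.37°

Apply the spherical direct solution leg by leg, carrying full precision between legs.
Leg 1: from (-25.22°, 139.30°), δ = 2912405/6371000 = 0.457135 rad, θ = 243.7° → φ = -34.00°, λ = 110.79°.
Leg 2: from (-34.00°, 110.79°), δ = 2138895/6371000 = 0.335724 rad, θ = 257° → φ = -36.12°, λ = 87.37°.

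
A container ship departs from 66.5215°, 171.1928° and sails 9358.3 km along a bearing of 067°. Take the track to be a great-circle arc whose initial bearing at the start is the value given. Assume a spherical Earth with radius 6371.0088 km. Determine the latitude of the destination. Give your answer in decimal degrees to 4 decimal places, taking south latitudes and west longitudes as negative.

latitude 14.3693°

The arc subtends δ = 9358.3/6371.0088 = 1.468888 rad at the centre.
Converting: φ₁ = 1.161019 rad, θ = 1.169371 rad.
Destination latitude: φ₂ = arcsin( sin φ₁ cos δ + cos φ₁ sin δ cos θ ) = arcsin(0.248171) = 14.3693°.
For the longitude increment, Δλ = atan2( sin θ sin δ cos φ₁, cos δ − sin φ₁ sin φ₂ ) = atan2(0.364831, -0.125893) = 109.0381°.
λ₂ = 171.1928° + 109.0381° = 280.2309°, normalized to (−180°, 180°] → -79.7691°.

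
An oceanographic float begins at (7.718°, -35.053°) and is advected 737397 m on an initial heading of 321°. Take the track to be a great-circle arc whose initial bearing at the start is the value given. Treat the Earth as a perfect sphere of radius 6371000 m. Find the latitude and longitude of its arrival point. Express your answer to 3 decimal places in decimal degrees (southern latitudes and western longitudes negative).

The arc subtends δ = 737397/6371000 = 0.115743 rad at the centre.
With φ₁ = 7.718° = 0.134705 rad and θ = 321° = 5.602507 rad:
Applying the spherical law of cosines for sides, sin φ₂ = sin φ₁ cos δ + cos φ₁ sin δ cos θ = 0.222334, so φ₂ = 12.846°.
Then Δλ = atan2(-0.072018, 0.963450) = -0.074612 rad, from sin θ sin δ cos φ₁ over cos δ − sin φ₁ sin φ₂.
Hence λ₂ = -35.053° + -4.275° = -39.328°.

latitude 12.846°, longitude -39.328°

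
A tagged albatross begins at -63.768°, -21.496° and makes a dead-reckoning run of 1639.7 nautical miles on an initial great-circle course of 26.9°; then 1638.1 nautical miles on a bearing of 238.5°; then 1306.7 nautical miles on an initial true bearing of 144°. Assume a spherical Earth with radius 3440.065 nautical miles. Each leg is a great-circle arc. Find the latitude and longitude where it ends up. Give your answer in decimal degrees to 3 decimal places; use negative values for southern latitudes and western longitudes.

Apply the spherical direct solution leg by leg, carrying full precision between legs.
Leg 1: from (-63.768°, -21.496°), δ = 1639.7/3440.065 = 0.476648 rad, θ = 26.9° → φ = -38.038°, λ = -6.215°.
Leg 2: from (-38.038°, -6.215°), δ = 1638.1/3440.065 = 0.476183 rad, θ = 238.5° → φ = -47.414°, λ = -41.495°.
Leg 3: from (-47.414°, -41.495°), δ = 1306.7/3440.065 = 0.379847 rad, θ = 144° → φ = -62.470°, λ = -13.362°.

latitude -62.470°, longitude -13.362°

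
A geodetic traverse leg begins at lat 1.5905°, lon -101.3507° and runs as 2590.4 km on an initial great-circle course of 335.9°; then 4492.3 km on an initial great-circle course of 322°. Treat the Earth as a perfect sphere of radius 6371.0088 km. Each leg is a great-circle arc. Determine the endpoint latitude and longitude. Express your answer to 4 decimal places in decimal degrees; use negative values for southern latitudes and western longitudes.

Apply the spherical direct solution leg by leg, carrying full precision between legs.
Leg 1: from (1.5905°, -101.3507°), δ = 2590.4/6371.0088 = 0.406592 rad, θ = 335.9° → φ = 22.7284°, λ = -111.4342°.
Leg 2: from (22.7284°, -111.4342°), δ = 4492.3/6371.0088 = 0.705116 rad, θ = 322° → φ = 49.9334°, λ = -149.7439°.

latitude 49.9334°, longitude -149.7439°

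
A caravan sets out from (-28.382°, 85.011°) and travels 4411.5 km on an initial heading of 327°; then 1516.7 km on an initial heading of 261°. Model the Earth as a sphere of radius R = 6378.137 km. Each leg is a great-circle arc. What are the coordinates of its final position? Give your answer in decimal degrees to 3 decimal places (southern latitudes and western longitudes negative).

Apply the spherical direct solution leg by leg, carrying full precision between legs.
Leg 1: from (-28.382°, 85.011°), δ = 4411.5/6378.137 = 0.691660 rad, θ = 327° → φ = 5.999°, λ = 64.567°.
Leg 2: from (5.999°, 64.567°), δ = 1516.7/6378.137 = 0.237797 rad, θ = 261° → φ = 3.722°, λ = 51.084°.

latitude 3.722°, longitude 51.084°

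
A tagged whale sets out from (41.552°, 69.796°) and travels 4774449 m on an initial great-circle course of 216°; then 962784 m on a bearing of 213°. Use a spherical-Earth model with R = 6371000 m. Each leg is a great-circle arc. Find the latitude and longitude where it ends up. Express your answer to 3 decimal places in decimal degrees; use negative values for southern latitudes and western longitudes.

Apply the spherical direct solution leg by leg, carrying full precision between legs.
Leg 1: from (41.552°, 69.796°), δ = 4774449/6371000 = 0.749403 rad, θ = 216° → φ = 4.197°, λ = 46.125°.
Leg 2: from (4.197°, 46.125°), δ = 962784/6371000 = 0.151120 rad, θ = 213° → φ = -3.071°, λ = 41.416°.

latitude -3.071°, longitude 41.416°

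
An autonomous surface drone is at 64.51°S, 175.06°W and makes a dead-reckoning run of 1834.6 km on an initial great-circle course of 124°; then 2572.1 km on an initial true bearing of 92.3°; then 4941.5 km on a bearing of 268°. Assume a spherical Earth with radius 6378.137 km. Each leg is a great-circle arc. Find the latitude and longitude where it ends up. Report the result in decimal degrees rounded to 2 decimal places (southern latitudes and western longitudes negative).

Apply the spherical direct solution leg by leg, carrying full precision between legs.
Leg 1: from (-64.51°, -175.06°), δ = 1834.6/6378.137 = 0.287639 rad, θ = 124° → φ = -69.04°, λ = -133.95°.
Leg 2: from (-69.04°, -133.95°), δ = 2572.1/6378.137 = 0.403268 rad, θ = 92.3° → φ = -59.83°, λ = -82.66°.
Leg 3: from (-59.83°, -82.66°), δ = 4941.5/6378.137 = 0.774756 rad, θ = 268° → φ = -39.06°, λ = -146.86°.

latitude -39.06°, longitude -146.86°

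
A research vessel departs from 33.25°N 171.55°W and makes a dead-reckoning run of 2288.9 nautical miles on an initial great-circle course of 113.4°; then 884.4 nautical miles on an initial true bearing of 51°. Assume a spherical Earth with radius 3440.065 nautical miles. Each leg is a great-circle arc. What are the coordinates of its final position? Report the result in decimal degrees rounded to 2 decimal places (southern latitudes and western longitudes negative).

Apply the spherical direct solution leg by leg, carrying full precision between legs.
Leg 1: from (33.25°, -171.55°), δ = 2288.9/3440.065 = 0.665365 rad, θ = 113.4° → φ = 13.08°, λ = -135.98°.
Leg 2: from (13.08°, -135.98°), δ = 884.4/3440.065 = 0.257088 rad, θ = 51° → φ = 22.01°, λ = -123.68°.

latitude 22.01°, longitude -123.68°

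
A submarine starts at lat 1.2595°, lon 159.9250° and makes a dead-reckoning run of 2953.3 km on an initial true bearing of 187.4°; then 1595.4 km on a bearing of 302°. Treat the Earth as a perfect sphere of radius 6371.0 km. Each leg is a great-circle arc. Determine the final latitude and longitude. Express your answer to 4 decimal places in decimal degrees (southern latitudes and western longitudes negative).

Apply the spherical direct solution leg by leg, carrying full precision between legs.
Leg 1: from (1.2595°, 159.9250°), δ = 2953.3/6371 = 0.463554 rad, θ = 187.4° → φ = -25.0644°, λ = 156.2800°.
Leg 2: from (-25.0644°, 156.2800°), δ = 1595.4/6371 = 0.250416 rad, θ = 302° → φ = -16.9461°, λ = 143.5891°.

latitude -16.9461°, longitude 143.5891°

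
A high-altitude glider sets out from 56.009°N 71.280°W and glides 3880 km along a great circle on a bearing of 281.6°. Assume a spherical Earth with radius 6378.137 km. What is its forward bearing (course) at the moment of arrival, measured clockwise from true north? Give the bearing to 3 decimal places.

δ = 3880/6378.137 = 0.608328 rad (34.8546°).
Start latitude φ₁ = 0.977541 rad; initial bearing θ = 4.914847 rad.
Destination latitude: φ₂ = arcsin( sin φ₁ cos δ + cos φ₁ sin δ cos θ ) = arcsin(0.744629) = 48.127°.
Δλ = atan2( sin θ sin δ cos φ₁ , cos δ − sin φ₁ sin φ₂ ) = atan2(-0.312976, 0.203214) = -0.994917 rad = -57.005°.
λ₂ = -71.280° + -57.005° = -128.285°.
The forward bearing on arrival equals the back-azimuth from the destination plus 180°.
Back-azimuth from P₂ (48.127°, -128.285°) to P₁ (56.009°, -71.280°), with Δλ' = λ₁ − λ₂ = 57.005°: atan2( sin Δλ' cos φ₁ , cos φ₂ sin φ₁ − sin φ₂ cos φ₁ cos Δλ' ) = 55.132°.
Final bearing = (55.132° + 180°) mod 360° = 235.132°.

final bearing 235.132°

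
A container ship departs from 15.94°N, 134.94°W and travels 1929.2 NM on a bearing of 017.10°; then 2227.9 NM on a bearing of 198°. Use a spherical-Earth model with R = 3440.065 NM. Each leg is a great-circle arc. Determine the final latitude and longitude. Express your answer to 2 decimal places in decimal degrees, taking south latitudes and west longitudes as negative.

Apply the spherical direct solution leg by leg, carrying full precision between legs.
Leg 1: from (15.94°, -134.94°), δ = 1929.2/3440.065 = 0.560803 rad, θ = 17.1° → φ = 46.17°, λ = -121.89°.
Leg 2: from (46.17°, -121.89°), δ = 2227.9/3440.065 = 0.647633 rad, θ = 198° → φ = 10.25°, λ = -132.81°.

latitude 10.25°, longitude -132.81°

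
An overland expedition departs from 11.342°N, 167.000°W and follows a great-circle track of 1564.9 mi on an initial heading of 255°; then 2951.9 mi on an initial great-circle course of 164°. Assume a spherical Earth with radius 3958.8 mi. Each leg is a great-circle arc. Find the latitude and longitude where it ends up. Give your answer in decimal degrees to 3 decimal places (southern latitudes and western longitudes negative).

latitude -36.039°, longitude -175.546°

Apply the spherical direct solution leg by leg, carrying full precision between legs.
Leg 1: from (11.342°, -167.000°), δ = 1564.9/3958.8 = 0.395297 rad, θ = 255° → φ = 4.806°, λ = 171.082°.
Leg 2: from (4.806°, 171.082°), δ = 2951.9/3958.8 = 0.745655 rad, θ = 164° → φ = -36.039°, λ = -175.546°.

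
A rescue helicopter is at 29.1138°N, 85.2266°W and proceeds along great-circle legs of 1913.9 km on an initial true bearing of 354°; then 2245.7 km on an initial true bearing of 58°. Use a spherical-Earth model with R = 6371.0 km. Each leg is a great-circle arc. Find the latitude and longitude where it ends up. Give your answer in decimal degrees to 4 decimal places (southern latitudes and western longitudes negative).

latitude 53.5221°, longitude -58.2858°

Apply the spherical direct solution leg by leg, carrying full precision between legs.
Leg 1: from (29.1138°, -85.2266°), δ = 1913.9/6371 = 0.300408 rad, θ = 354° → φ = 46.2085°, λ = -87.7883°.
Leg 2: from (46.2085°, -87.7883°), δ = 2245.7/6371 = 0.352488 rad, θ = 58° → φ = 53.5221°, λ = -58.2858°.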